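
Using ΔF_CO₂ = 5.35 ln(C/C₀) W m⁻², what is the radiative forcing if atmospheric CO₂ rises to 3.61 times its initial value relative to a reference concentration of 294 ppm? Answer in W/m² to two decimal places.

ΔF = 6.87 W/m²

Because the forcing depends only on the ratio C/C₀, the initial concentration does not enter.
ΔF = 5.35 × ln(3.61) = 5.35 × 1.28371 = 6.8678 W/m².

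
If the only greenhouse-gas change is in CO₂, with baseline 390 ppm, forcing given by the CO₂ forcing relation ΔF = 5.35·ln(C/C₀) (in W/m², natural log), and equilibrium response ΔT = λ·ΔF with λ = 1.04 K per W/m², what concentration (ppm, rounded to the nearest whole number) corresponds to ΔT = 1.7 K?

Required forcing: ΔF = ΔT/λ = 1.7/1.04 = 1.6346 W/m².
Then ln(C/390) = ΔF/5.35 = 1.6346/5.35 = 0.30553.
So C = 390 × e^0.30553 = 390 × 1.35734 = 529.36 ppm.

C ≈ 529 ppm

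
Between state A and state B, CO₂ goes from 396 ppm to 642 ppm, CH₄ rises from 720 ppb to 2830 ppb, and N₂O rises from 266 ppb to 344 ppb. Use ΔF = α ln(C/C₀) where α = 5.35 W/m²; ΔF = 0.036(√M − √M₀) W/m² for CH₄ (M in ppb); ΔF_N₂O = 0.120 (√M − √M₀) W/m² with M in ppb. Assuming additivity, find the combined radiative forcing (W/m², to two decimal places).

ΔF = 3.80 W/m²

CO₂: 5.35 × ln(642/396) = 5.35 × ln(1.62121) = 5.35 × 0.48317 = 2.5850 W/m².
CH₄: 0.036 × (√2830 − √720) = 0.036 × (53.1977 − 26.8328) = 0.036 × 26.3649 = 0.9491 W/m².
N₂O: 0.120 × (√344 − √266) = 0.120 × (18.5472 − 16.3095) = 0.120 × 2.2377 = 0.2685 W/m².
Total ΔF = 2.5850 + 0.9491 + 0.2685 = 3.8026 W/m².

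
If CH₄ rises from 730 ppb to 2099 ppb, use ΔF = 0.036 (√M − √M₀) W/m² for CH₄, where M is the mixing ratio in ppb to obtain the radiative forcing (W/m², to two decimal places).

ΔF = 0.68 W/m²

CH₄: 0.036 × (√2099 − √730) = 0.036 × (45.8148 − 27.0185) = 0.036 × 18.7963 = 0.6767 W/m².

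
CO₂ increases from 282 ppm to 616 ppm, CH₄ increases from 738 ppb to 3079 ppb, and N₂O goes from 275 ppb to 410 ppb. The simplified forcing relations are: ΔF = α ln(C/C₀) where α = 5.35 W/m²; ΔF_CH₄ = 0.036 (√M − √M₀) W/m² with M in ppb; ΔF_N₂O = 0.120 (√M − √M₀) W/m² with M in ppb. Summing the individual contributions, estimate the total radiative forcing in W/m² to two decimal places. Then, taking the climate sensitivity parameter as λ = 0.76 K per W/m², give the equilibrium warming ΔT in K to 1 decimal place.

ΔF = 5.64 W/m²; ΔT = 4.3 K

CO₂: 5.35 × ln(616/282) = 5.35 × ln(2.18440) = 5.35 × 0.78134 = 4.1802 W/m².
CH₄: 0.036 × (√3079 − √738) = 0.036 × (55.4887 − 27.1662) = 0.036 × 28.3225 = 1.0196 W/m².
N₂O: 0.120 × (√410 − √275) = 0.120 × (20.2485 − 16.5831) = 0.120 × 3.6654 = 0.4398 W/m².
Total ΔF = 4.1802 + 1.0196 + 0.4398 = 5.6396 W/m².
ΔT = λ ΔF = 0.76 × 5.64 = 4.2864 K.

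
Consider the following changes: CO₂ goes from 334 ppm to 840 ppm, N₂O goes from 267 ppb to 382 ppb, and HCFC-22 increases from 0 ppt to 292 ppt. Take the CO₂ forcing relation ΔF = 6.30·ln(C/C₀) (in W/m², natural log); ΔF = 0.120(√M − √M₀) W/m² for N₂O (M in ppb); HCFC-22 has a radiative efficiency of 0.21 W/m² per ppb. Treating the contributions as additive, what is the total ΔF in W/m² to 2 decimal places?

CO₂: 6.30 × ln(840/334) = 6.30 × ln(2.51497) = 6.30 × 0.92226 = 5.8102 W/m².
N₂O: 0.120 × (√382 − √267) = 0.120 × (19.5448 − 16.3401) = 0.120 × 3.2047 = 0.3846 W/m².
HCFC-22: Δ = 292 − 0 = 292 ppt = 0.292 ppb; ΔF = 0.21 × 0.292 = 0.0613 W/m².
Total ΔF = 5.8102 + 0.3846 + 0.0613 = 6.2561 W/m².

ΔF = 6.26 W/m²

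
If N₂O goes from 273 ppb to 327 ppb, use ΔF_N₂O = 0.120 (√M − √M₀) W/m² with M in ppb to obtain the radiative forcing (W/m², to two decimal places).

ΔF = 0.19 W/m²

N₂O: 0.120 × (√327 − √273) = 0.120 × (18.0831 − 16.5227) = 0.120 × 1.5604 = 0.1872 W/m².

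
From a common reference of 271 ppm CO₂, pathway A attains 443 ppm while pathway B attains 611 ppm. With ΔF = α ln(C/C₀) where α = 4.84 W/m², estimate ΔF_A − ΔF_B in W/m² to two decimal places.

ΔF_A = 4.84 ln(443/271) = 4.84 × 0.49145 = 2.3786 W/m².
ΔF_B = 4.84 ln(611/271) = 4.84 × 0.81298 = 3.9348 W/m².
Difference: 2.3786 − 3.9348 = -1.5562 W/m².
(Equivalently, ΔF_A − ΔF_B = 4.84 ln(443/611) = 4.84 × -0.32153 = -1.5562 W/m².)

ΔF_A − ΔF_B = -1.56 W/m²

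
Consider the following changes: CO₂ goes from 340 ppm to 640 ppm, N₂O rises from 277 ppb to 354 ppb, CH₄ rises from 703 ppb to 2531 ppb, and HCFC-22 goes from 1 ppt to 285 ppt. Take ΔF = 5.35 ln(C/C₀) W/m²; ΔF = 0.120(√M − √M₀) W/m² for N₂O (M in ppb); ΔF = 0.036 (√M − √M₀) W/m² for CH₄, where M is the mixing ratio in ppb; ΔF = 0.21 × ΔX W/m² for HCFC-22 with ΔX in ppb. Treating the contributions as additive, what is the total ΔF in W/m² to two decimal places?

ΔF = 4.56 W/m²

CO₂: 5.35 × ln(640/340) = 5.35 × ln(1.88235) = 5.35 × 0.63252 = 3.3840 W/m².
N₂O: 0.120 × (√354 − √277) = 0.120 × (18.8149 − 16.6433) = 0.120 × 2.1716 = 0.2606 W/m².
CH₄: 0.036 × (√2531 − √703) = 0.036 × (50.3090 − 26.5141) = 0.036 × 23.7949 = 0.8566 W/m².
HCFC-22: Δ = 285 − 1 = 284 ppt = 0.284 ppb; ΔF = 0.21 × 0.284 = 0.0596 W/m².
Total ΔF = 3.3840 + 0.2606 + 0.8566 + 0.0596 = 4.5608 W/m².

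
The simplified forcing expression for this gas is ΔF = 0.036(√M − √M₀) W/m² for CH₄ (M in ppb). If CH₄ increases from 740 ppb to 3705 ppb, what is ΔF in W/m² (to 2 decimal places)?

ΔF = 1.21 W/m²

CH₄: 0.036 × (√3705 − √740) = 0.036 × (60.8687 − 27.2029) = 0.036 × 33.6658 = 1.2120 W/m².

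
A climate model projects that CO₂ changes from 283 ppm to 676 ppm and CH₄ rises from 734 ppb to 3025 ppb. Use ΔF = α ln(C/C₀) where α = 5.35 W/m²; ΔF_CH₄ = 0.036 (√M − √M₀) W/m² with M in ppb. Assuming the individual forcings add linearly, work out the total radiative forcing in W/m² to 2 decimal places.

ΔF = 5.66 W/m²

CO₂: 5.35 × ln(676/283) = 5.35 × ln(2.38869) = 5.35 × 0.87075 = 4.6585 W/m².
CH₄: 0.036 × (√3025 − √734) = 0.036 × (55.0000 − 27.0924) = 0.036 × 27.9076 = 1.0047 W/m².
Total ΔF = 4.6585 + 1.0047 = 5.6632 W/m².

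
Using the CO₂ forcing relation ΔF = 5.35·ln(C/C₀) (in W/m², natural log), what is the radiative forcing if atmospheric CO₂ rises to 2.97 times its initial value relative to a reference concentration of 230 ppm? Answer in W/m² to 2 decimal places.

ΔF = 5.82 W/m²

Because the forcing depends only on the ratio C/C₀, the initial concentration does not enter.
ΔF = 5.35 × ln(2.97) = 5.35 × 1.08856 = 5.8238 W/m².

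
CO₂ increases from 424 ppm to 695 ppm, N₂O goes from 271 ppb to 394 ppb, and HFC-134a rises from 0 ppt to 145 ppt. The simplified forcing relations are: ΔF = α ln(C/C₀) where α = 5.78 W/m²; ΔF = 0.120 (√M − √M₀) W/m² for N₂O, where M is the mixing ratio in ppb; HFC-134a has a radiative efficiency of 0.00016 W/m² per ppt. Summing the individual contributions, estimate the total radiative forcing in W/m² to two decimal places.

ΔF = 3.29 W/m²

CO₂: 5.78 × ln(695/424) = 5.78 × ln(1.63915) = 5.78 × 0.49418 = 2.8564 W/m².
N₂O: 0.120 × (√394 − √271) = 0.120 × (19.8494 − 16.4621) = 0.120 × 3.3873 = 0.4065 W/m².
HFC-134a: ΔF = 0.00016 × (145 − 0) = 0.00016 × 145 = 0.0232 W/m².
Total ΔF = 2.8564 + 0.4065 + 0.0232 = 3.2861 W/m².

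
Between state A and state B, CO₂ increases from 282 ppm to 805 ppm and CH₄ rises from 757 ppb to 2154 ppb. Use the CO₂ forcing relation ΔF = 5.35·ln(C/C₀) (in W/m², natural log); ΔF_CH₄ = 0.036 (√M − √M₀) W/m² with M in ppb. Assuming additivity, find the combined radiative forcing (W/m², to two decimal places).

ΔF = 6.29 W/m²

CO₂: 5.35 × ln(805/282) = 5.35 × ln(2.85461) = 5.35 × 1.04894 = 5.6118 W/m².
CH₄: 0.036 × (√2154 − √757) = 0.036 × (46.4112 − 27.5136) = 0.036 × 18.8976 = 0.6803 W/m².
Total ΔF = 5.6118 + 0.6803 = 6.2921 W/m².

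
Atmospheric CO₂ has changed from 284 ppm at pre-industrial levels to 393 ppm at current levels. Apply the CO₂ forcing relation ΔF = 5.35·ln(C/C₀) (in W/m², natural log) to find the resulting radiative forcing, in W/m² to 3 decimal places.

ΔF = 1.738 W/m²

CO₂: 5.35 × ln(393/284) = 5.35 × ln(1.38380) = 5.35 × 0.32483 = 1.7378 W/m².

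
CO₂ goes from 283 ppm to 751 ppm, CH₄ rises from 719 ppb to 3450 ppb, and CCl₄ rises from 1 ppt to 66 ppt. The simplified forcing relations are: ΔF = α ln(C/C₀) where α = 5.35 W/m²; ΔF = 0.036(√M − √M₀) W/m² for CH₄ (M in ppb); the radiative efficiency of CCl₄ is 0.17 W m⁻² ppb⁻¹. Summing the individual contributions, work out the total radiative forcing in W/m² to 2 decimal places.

CO₂: 5.35 × ln(751/283) = 5.35 × ln(2.65371) = 5.35 × 0.97596 = 5.2214 W/m².
CH₄: 0.036 × (√3450 − √719) = 0.036 × (58.7367 − 26.8142) = 0.036 × 31.9225 = 1.1492 W/m².
CCl₄: Δ = 66 − 1 = 65 ppt = 0.065 ppb; ΔF = 0.17 × 0.065 = 0.0111 W/m².
Total ΔF = 5.2214 + 1.1492 + 0.0111 = 6.3817 W/m².

ΔF = 6.38 W/m²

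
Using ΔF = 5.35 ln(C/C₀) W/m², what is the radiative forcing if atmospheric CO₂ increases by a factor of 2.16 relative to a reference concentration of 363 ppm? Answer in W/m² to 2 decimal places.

ΔF = 4.12 W/m²

ΔF = 5.35 × ln(2.16) = 5.35 × 0.77011 = 4.1201 W/m².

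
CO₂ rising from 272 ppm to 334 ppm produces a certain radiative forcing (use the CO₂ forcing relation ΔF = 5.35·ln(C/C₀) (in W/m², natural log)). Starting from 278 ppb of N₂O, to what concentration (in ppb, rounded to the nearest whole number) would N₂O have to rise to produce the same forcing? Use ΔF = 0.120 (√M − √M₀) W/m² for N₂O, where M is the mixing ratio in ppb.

M ≈ 667 ppb

CO₂ forcing: 5.35 × ln(334/272) = 5.35 × 0.205339 = 1.09856 W/m².
Set 0.120(√M − √278) = 1.09856: √M = 1.09856/0.120 + √278 = 9.1547 + 16.6733 = 25.8280.
M = (25.8280)² = 667.09 ppb.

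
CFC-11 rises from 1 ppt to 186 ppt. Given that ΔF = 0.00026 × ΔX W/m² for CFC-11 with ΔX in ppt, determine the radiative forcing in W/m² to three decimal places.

CFC-11: ΔF = 0.00026 × (186 − 1) = 0.00026 × 185 = 0.0481 W/m².

ΔF = 0.048 W/m²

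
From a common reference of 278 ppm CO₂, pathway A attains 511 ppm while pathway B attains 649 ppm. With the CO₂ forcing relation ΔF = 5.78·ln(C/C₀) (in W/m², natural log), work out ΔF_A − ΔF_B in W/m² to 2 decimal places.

ΔF_A − ΔF_B = -1.38 W/m²

ΔF_A = 5.78 ln(511/278) = 5.78 × 0.60875 = 3.5186 W/m².
ΔF_B = 5.78 ln(649/278) = 5.78 × 0.84781 = 4.9003 W/m².
Difference: 3.5186 − 4.9003 = -1.3817 W/m².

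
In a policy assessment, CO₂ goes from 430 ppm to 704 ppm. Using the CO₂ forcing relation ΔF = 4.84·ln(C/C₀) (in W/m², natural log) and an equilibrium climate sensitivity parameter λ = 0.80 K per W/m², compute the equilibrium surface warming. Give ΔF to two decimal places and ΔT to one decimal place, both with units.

ΔF = 2.39 W/m²; ΔT = 1.9 K

CO₂: 4.84 × ln(704/430) = 4.84 × ln(1.63721) = 4.84 × 0.49299 = 2.3861 W/m².
ΔT = λ ΔF = 0.80 × 2.39 = 1.9120 K.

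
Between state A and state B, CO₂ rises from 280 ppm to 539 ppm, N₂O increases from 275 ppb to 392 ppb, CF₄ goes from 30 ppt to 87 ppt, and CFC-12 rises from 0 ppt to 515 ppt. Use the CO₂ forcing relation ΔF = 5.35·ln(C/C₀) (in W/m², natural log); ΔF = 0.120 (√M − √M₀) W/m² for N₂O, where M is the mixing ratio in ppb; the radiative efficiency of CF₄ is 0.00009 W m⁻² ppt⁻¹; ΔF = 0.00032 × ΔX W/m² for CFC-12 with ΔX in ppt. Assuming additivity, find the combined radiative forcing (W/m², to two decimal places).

ΔF = 4.06 W/m²

CO₂: 5.35 × ln(539/280) = 5.35 × ln(1.92500) = 5.35 × 0.65493 = 3.5039 W/m².
N₂O: 0.120 × (√392 − √275) = 0.120 × (19.7990 − 16.5831) = 0.120 × 3.2159 = 0.3859 W/m².
CF₄: ΔF = 0.00009 × (87 − 30) = 0.00009 × 57 = 0.0051 W/m².
CFC-12: ΔF = 0.00032 × (515 − 0) = 0.00032 × 515 = 0.1648 W/m².
Total ΔF = 3.5039 + 0.3859 + 0.0051 + 0.1648 = 4.0597 W/m².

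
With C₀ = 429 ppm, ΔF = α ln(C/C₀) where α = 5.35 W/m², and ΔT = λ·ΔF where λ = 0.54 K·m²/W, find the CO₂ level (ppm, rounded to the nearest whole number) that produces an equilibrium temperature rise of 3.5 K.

C ≈ 1441 ppm

Required forcing: ΔF = ΔT/λ = 3.5/0.54 = 6.4815 W/m².
Then ln(C/429) = ΔF/5.35 = 6.4815/5.35 = 1.21150.
So C = 429 × e^1.21150 = 429 × 3.35852 = 1440.81 ppm.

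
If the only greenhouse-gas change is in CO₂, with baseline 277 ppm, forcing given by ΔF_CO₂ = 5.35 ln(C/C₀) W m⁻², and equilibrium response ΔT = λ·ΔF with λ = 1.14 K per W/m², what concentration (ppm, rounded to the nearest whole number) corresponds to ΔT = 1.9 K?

Required forcing: ΔF = ΔT/λ = 1.9/1.14 = 1.6667 W/m².
Then ln(C/277) = ΔF/5.35 = 1.6667/5.35 = 0.31153.
So C = 277 × e^0.31153 = 277 × 1.36551 = 378.25 ppm.

C ≈ 378 ppm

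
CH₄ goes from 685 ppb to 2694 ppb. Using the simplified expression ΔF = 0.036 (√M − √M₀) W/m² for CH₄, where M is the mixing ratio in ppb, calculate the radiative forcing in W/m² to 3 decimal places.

CH₄: 0.036 × (√2694 − √685) = 0.036 × (51.9038 − 26.1725) = 0.036 × 25.7313 = 0.9263 W/m².

ΔF = 0.926 W/m²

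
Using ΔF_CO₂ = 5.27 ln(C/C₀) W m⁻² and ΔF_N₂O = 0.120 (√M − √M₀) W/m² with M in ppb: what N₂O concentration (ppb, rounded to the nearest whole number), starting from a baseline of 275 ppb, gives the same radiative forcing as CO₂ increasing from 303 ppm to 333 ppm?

M ≈ 430 ppb

CO₂ forcing: 5.27 × ln(333/303) = 5.27 × 0.094410 = 0.49754 W/m².
Set 0.120(√M − √275) = 0.49754: √M = 0.49754/0.120 + √275 = 4.1462 + 16.5831 = 20.7293.
M = (20.7293)² = 429.70 ppb.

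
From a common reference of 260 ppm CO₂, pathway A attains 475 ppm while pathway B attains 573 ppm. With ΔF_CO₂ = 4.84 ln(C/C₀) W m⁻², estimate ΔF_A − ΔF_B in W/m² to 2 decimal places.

ΔF_A = 4.84 ln(475/260) = 4.84 × 0.60263 = 2.9167 W/m².
ΔF_B = 4.84 ln(573/260) = 4.84 × 0.79020 = 3.8246 W/m².
Difference: 2.9167 − 3.8246 = -0.9079 W/m².

ΔF_A − ΔF_B = -0.91 W/m²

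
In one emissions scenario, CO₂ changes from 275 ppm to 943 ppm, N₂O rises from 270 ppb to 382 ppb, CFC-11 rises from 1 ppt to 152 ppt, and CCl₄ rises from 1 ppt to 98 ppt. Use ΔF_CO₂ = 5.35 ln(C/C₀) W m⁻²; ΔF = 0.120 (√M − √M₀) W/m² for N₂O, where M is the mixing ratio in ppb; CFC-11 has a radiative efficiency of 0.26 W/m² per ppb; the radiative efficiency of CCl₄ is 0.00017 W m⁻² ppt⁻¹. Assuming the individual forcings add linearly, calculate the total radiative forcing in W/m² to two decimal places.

CO₂: 5.35 × ln(943/275) = 5.35 × ln(3.42909) = 5.35 × 1.23229 = 6.5928 W/m².
N₂O: 0.120 × (√382 − √270) = 0.120 × (19.5448 − 16.4317) = 0.120 × 3.1131 = 0.3736 W/m².
CFC-11: Δ = 152 − 1 = 151 ppt = 0.151 ppb; ΔF = 0.26 × 0.151 = 0.0393 W/m².
CCl₄: ΔF = 0.00017 × (98 − 1) = 0.00017 × 97 = 0.0165 W/m².
Total ΔF = 6.5928 + 0.3736 + 0.0393 + 0.0165 = 7.0222 W/m².

ΔF = 7.02 W/m²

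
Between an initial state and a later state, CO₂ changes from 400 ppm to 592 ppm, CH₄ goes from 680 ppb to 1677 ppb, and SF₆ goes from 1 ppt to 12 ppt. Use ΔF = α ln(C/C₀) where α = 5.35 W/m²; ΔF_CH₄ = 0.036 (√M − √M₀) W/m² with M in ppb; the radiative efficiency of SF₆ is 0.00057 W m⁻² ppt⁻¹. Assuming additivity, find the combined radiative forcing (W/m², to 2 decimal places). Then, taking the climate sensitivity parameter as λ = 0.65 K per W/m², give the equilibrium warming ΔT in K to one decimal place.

ΔF = 2.64 W/m²; ΔT = 1.7 K

CO₂: 5.35 × ln(592/400) = 5.35 × ln(1.48000) = 5.35 × 0.39204 = 2.0974 W/m².
CH₄: 0.036 × (√1677 − √680) = 0.036 × (40.9512 − 26.0768) = 0.036 × 14.8744 = 0.5355 W/m².
SF₆: ΔF = 0.00057 × (12 − 1) = 0.00057 × 11 = 0.0063 W/m².
Total ΔF = 2.0974 + 0.5355 + 0.0063 = 2.6392 W/m².
ΔT = λ ΔF = 0.65 × 2.64 = 1.7160 K.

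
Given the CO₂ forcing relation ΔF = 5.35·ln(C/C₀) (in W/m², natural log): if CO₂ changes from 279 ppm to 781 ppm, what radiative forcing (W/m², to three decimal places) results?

ΔF = 5.507 W/m²

CO₂: 5.35 × ln(781/279) = 5.35 × ln(2.79928) = 5.35 × 1.02936 = 5.5071 W/m².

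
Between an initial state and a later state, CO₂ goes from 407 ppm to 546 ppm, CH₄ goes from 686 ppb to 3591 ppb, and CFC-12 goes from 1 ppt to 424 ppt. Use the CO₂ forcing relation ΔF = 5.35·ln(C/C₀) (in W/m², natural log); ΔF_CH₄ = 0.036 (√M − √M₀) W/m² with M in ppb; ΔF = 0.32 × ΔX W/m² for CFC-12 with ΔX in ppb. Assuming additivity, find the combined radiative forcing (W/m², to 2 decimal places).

ΔF = 2.92 W/m²

CO₂: 5.35 × ln(546/407) = 5.35 × ln(1.34152) = 5.35 × 0.29380 = 1.5718 W/m².
CH₄: 0.036 × (√3591 − √686) = 0.036 × (59.9250 − 26.1916) = 0.036 × 33.7334 = 1.2144 W/m².
CFC-12: Δ = 424 − 1 = 423 ppt = 0.423 ppb; ΔF = 0.32 × 0.423 = 0.1354 W/m².
Total ΔF = 1.5718 + 1.2144 + 0.1354 = 2.9216 W/m².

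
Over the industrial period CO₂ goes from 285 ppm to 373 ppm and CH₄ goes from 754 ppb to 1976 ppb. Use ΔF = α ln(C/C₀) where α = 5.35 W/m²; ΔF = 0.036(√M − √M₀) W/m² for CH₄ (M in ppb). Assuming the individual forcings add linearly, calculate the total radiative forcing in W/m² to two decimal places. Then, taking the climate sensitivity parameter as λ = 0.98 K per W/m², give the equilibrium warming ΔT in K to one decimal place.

ΔF = 2.05 W/m²; ΔT = 2.0 K

CO₂: 5.35 × ln(373/285) = 5.35 × ln(1.30877) = 5.35 × 0.26909 = 1.4396 W/m².
CH₄: 0.036 × (√1976 − √754) = 0.036 × (44.4522 − 27.4591) = 0.036 × 16.9931 = 0.6118 W/m².
Total ΔF = 1.4396 + 0.6118 = 2.0514 W/m².
ΔT = λ ΔF = 0.98 × 2.05 = 2.0090 K.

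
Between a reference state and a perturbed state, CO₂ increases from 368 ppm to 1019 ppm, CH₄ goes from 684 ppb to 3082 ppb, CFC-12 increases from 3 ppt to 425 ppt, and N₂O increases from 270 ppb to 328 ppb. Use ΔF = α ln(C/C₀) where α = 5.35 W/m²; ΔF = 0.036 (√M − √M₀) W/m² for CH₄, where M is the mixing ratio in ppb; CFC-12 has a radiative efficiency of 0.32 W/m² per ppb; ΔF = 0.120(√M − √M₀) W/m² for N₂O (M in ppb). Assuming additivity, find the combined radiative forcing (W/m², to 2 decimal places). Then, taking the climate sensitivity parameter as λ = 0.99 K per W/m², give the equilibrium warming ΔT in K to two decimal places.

CO₂: 5.35 × ln(1019/368) = 5.35 × ln(2.76902) = 5.35 × 1.01849 = 5.4489 W/m².
CH₄: 0.036 × (√3082 − √684) = 0.036 × (55.5158 − 26.1534) = 0.036 × 29.3624 = 1.0570 W/m².
CFC-12: Δ = 425 − 3 = 422 ppt = 0.422 ppb; ΔF = 0.32 × 0.422 = 0.1350 W/m².
N₂O: 0.120 × (√328 − √270) = 0.120 × (18.1108 − 16.4317) = 0.120 × 1.6791 = 0.2015 W/m².
Total ΔF = 5.4489 + 1.0570 + 0.1350 + 0.2015 = 6.8424 W/m².
ΔT = λ ΔF = 0.99 × 6.84 = 6.7716 K.

ΔF = 6.84 W/m²; ΔT = 6.77 K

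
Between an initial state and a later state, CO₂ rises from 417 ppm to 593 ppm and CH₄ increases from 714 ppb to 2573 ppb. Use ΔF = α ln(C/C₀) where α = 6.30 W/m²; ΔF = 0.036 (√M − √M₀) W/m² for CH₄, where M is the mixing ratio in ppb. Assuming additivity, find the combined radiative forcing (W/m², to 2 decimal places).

ΔF = 3.08 W/m²

CO₂: 6.30 × ln(593/417) = 6.30 × ln(1.42206) = 6.30 × 0.35211 = 2.2183 W/m².
CH₄: 0.036 × (√2573 − √714) = 0.036 × (50.7247 − 26.7208) = 0.036 × 24.0039 = 0.8641 W/m².
Total ΔF = 2.2183 + 0.8641 = 3.0824 W/m².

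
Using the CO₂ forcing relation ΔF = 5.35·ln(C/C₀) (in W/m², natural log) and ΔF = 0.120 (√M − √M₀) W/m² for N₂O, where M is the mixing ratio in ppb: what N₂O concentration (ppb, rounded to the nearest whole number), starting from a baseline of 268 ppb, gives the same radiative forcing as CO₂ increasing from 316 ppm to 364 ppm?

CO₂ forcing: 5.35 × ln(364/316) = 5.35 × 0.141412 = 0.75655 W/m².
Set 0.120(√M − √268) = 0.75655: √M = 0.75655/0.120 + √268 = 6.3046 + 16.3707 = 22.6753.
M = (22.6753)² = 514.17 ppb.

M ≈ 514 ppb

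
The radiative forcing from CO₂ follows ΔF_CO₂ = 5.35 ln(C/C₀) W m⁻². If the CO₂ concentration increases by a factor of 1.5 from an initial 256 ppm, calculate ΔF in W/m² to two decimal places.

ΔF = 2.17 W/m²

Because the forcing depends only on the ratio C/C₀, the initial concentration does not enter.
ΔF = 5.35 × ln(1.5) = 5.35 × 0.40547 = 2.1693 W/m².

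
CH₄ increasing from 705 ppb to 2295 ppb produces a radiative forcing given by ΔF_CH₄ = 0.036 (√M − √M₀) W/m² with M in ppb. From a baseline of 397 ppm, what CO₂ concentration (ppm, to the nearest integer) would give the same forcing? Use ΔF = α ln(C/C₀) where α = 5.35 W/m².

CH₄ forcing: 0.036 × (√2295 − √705) = 0.036 × (47.9062 − 26.5518) = 0.036 × 21.3544 = 0.76876 W/m².
Set 5.35 ln(C/397) = 0.76876: ln(C/397) = 0.76876/5.35 = 0.14369, so C = 397 × e^0.14369 = 397 × 1.15453 = 458.35 ppm.

C ≈ 458 ppm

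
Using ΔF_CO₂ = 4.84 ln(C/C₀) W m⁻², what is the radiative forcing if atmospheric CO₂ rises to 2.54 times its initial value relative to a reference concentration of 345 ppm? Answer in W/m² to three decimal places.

ΔF = 4.512 W/m²

Because the forcing depends only on the ratio C/C₀, the initial concentration does not enter.
ΔF = 4.84 × ln(2.54) = 4.84 × 0.93216 = 4.5117 W/m².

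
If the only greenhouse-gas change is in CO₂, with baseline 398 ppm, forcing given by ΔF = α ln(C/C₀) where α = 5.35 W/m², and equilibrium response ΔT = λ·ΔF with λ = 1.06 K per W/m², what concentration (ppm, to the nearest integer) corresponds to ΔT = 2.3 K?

C ≈ 597 ppm

Required forcing: ΔF = ΔT/λ = 2.3/1.06 = 2.1698 W/m².
Then ln(C/398) = ΔF/5.35 = 2.1698/5.35 = 0.40557.
So C = 398 × e^0.40557 = 398 × 1.50016 = 597.06 ppm.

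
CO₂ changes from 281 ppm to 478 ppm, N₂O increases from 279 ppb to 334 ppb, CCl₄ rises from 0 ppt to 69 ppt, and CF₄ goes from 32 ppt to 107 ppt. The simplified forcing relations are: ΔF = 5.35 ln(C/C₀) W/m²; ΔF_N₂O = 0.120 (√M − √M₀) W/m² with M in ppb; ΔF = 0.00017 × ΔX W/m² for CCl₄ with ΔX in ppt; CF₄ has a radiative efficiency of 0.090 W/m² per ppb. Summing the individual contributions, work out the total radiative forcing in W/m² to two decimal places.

CO₂: 5.35 × ln(478/281) = 5.35 × ln(1.70107) = 5.35 × 0.53126 = 2.8422 W/m².
N₂O: 0.120 × (√334 − √279) = 0.120 × (18.2757 − 16.7033) = 0.120 × 1.5724 = 0.1887 W/m².
CCl₄: ΔF = 0.00017 × (69 − 0) = 0.00017 × 69 = 0.0117 W/m².
CF₄: Δ = 107 − 32 = 75 ppt = 0.075 ppb; ΔF = 0.090 × 0.075 = 0.0068 W/m².
Total ΔF = 2.8422 + 0.1887 + 0.0117 + 0.0068 = 3.0494 W/m².

ΔF = 3.05 W/m²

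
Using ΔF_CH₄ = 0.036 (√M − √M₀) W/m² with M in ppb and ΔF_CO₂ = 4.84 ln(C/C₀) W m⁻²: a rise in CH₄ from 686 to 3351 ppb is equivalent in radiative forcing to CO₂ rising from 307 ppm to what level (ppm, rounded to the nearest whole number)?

C ≈ 389 ppm

CH₄ forcing: 0.036 × (√3351 − √686) = 0.036 × (57.8878 − 26.1916) = 0.036 × 31.6962 = 1.14106 W/m².
Set 4.84 ln(C/307) = 1.14106: ln(C/307) = 1.14106/4.84 = 0.23576, so C = 307 × e^0.23576 = 307 × 1.26587 = 388.62 ppm.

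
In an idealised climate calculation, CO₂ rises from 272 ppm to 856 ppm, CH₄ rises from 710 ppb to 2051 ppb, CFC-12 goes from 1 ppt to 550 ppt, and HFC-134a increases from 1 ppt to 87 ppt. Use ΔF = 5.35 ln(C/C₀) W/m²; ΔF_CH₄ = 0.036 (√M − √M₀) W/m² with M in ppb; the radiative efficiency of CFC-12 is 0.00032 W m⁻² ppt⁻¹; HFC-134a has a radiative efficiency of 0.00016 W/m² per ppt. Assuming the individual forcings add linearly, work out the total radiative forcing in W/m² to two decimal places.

ΔF = 6.99 W/m²

CO₂: 5.35 × ln(856/272) = 5.35 × ln(3.14706) = 5.35 × 1.14647 = 6.1336 W/m².
CH₄: 0.036 × (√2051 − √710) = 0.036 × (45.2880 − 26.6458) = 0.036 × 18.6422 = 0.6711 W/m².
CFC-12: ΔF = 0.00032 × (550 − 1) = 0.00032 × 549 = 0.1757 W/m².
HFC-134a: ΔF = 0.00016 × (87 − 1) = 0.00016 × 86 = 0.0138 W/m².
Total ΔF = 6.1336 + 0.6711 + 0.1757 + 0.0138 = 6.9942 W/m².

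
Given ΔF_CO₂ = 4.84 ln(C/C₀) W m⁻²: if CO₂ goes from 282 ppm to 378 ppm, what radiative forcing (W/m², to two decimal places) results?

ΔF = 1.42 W/m²

CO₂: 4.84 × ln(378/282) = 4.84 × ln(1.34043) = 4.84 × 0.29299 = 1.4181 W/m².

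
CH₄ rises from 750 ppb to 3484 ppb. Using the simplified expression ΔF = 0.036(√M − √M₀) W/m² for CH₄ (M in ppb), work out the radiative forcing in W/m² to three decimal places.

ΔF = 1.139 W/m²

CH₄: 0.036 × (√3484 − √750) = 0.036 × (59.0254 − 27.3861) = 0.036 × 31.6393 = 1.1390 W/m².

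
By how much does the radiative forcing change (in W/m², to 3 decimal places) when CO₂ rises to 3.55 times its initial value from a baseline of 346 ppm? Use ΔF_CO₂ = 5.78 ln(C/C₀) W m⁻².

ΔF = 5.78 × ln(3.55) = 5.78 × 1.26695 = 7.3230 W/m².

ΔF = 7.323 W/m²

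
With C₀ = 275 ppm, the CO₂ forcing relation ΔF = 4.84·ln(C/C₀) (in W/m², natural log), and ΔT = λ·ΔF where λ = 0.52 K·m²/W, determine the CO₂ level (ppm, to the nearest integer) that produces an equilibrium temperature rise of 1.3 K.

Required forcing: ΔF = ΔT/λ = 1.3/0.52 = 2.5000 W/m².
Then ln(C/275) = ΔF/4.84 = 2.5000/4.84 = 0.51653.
So C = 275 × e^0.51653 = 275 × 1.67620 = 460.96 ppm.

C ≈ 461 ppm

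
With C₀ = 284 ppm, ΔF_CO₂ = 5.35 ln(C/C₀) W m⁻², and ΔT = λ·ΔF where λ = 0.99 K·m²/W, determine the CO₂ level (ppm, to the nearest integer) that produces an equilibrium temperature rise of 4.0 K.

Required forcing: ΔF = ΔT/λ = 4.0/0.99 = 4.0404 W/m².
Then ln(C/284) = ΔF/5.35 = 4.0404/5.35 = 0.75521.
So C = 284 × e^0.75521 = 284 × 2.12806 = 604.37 ppm.

C ≈ 604 ppm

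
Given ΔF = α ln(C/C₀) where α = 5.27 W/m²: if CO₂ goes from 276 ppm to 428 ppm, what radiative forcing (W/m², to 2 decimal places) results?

CO₂ absorption bands are partially saturated, so forcing scales with the logarithm of the concentration ratio.
CO₂: 5.27 × ln(428/276) = 5.27 × ln(1.55072) = 5.27 × 0.43872 = 2.3121 W/m².

ΔF = 2.31 W/m²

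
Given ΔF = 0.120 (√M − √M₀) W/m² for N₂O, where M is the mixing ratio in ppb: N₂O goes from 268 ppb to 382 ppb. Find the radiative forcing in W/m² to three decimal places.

ΔF = 0.381 W/m²

N₂O: 0.120 × (√382 − √268) = 0.120 × (19.5448 − 16.3707) = 0.120 × 3.1741 = 0.3809 W/m².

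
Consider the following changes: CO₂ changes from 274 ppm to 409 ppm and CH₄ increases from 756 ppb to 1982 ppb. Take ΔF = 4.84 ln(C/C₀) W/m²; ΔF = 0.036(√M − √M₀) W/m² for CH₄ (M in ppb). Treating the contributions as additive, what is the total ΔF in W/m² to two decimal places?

CO₂: 4.84 × ln(409/274) = 4.84 × ln(1.49270) = 4.84 × 0.40059 = 1.9389 W/m².
CH₄: 0.036 × (√1982 − √756) = 0.036 × (44.5197 − 27.4955) = 0.036 × 17.0242 = 0.6129 W/m².
Total ΔF = 1.9389 + 0.6129 = 2.5518 W/m².

ΔF = 2.55 W/m²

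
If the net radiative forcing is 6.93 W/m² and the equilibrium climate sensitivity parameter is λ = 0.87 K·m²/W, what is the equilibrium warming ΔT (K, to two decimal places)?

ΔT = λ ΔF = 0.87 × 6.93 = 6.0291 K.

ΔT = 6.03 K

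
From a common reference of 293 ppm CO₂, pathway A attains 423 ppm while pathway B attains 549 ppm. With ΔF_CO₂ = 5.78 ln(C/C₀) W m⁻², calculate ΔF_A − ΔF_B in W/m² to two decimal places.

ΔF_A − ΔF_B = -1.51 W/m²

ΔF_A = 5.78 ln(423/293) = 5.78 × 0.36720 = 2.1224 W/m².
ΔF_B = 5.78 ln(549/293) = 5.78 × 0.62793 = 3.6294 W/m².
Difference: 2.1224 − 3.6294 = -1.5070 W/m².
(Equivalently, ΔF_A − ΔF_B = 5.78 ln(423/549) = 5.78 × -0.26073 = -1.5070 W/m².)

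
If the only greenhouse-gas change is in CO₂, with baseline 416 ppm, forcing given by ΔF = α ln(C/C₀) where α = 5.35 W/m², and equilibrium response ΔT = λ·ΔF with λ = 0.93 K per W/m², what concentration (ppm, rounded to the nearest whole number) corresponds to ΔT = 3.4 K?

C ≈ 824 ppm

Required forcing: ΔF = ΔT/λ = 3.4/0.93 = 3.6559 W/m².
Then ln(C/416) = ΔF/5.35 = 3.6559/5.35 = 0.68335.
So C = 416 × e^0.68335 = 416 × 1.98050 = 823.89 ppm.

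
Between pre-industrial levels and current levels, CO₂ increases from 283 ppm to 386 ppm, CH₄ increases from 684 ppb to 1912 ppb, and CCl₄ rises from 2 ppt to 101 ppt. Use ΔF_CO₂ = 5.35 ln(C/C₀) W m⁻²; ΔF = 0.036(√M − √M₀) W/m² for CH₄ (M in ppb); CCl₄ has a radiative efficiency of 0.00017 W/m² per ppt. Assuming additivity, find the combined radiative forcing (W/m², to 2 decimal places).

CO₂: 5.35 × ln(386/283) = 5.35 × ln(1.36396) = 5.35 × 0.31039 = 1.6606 W/m².
CH₄: 0.036 × (√1912 − √684) = 0.036 × (43.7264 − 26.1534) = 0.036 × 17.5730 = 0.6326 W/m².
CCl₄: ΔF = 0.00017 × (101 − 2) = 0.00017 × 99 = 0.0168 W/m².
Total ΔF = 1.6606 + 0.6326 + 0.0168 = 2.3100 W/m².

ΔF = 2.31 W/m²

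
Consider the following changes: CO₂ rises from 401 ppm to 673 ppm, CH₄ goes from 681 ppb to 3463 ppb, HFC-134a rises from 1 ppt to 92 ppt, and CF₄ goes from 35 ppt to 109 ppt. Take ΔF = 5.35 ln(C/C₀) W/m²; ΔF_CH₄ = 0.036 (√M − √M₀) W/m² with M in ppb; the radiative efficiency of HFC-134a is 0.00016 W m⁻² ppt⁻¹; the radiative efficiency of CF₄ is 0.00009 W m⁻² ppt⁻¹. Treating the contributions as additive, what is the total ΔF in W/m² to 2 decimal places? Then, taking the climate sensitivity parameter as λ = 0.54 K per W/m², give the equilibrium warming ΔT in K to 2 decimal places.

ΔF = 3.97 W/m²; ΔT = 2.14 K

CO₂: 5.35 × ln(673/401) = 5.35 × ln(1.67830) = 5.35 × 0.51778 = 2.7701 W/m².
CH₄: 0.036 × (√3463 − √681) = 0.036 × (58.8473 − 26.0960) = 0.036 × 32.7513 = 1.1790 W/m².
HFC-134a: ΔF = 0.00016 × (92 − 1) = 0.00016 × 91 = 0.0146 W/m².
CF₄: ΔF = 0.00009 × (109 − 35) = 0.00009 × 74 = 0.0067 W/m².
Total ΔF = 2.7701 + 1.1790 + 0.0146 + 0.0067 = 3.9704 W/m².
ΔT = λ ΔF = 0.54 × 3.97 = 2.1438 K.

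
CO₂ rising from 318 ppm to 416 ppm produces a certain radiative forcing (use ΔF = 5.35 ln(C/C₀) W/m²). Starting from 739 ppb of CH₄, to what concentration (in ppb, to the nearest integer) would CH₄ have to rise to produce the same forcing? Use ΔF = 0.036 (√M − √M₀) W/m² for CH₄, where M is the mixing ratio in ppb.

CO₂ forcing: 5.35 × ln(416/318) = 5.35 × 0.268634 = 1.43719 W/m².
Set 0.036(√M − √739) = 1.43719: √M = 1.43719/0.036 + √739 = 39.9219 + 27.1846 = 67.1065.
M = (67.1065)² = 4503.28 ppb.

M ≈ 4503 ppb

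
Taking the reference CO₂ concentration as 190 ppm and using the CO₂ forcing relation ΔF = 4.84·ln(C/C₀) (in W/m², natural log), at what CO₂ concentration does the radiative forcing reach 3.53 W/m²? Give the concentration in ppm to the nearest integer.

C ≈ 394 ppm

Set 4.84 ln(C/190) = 3.53, so ln(C/190) = 3.53/4.84 = 0.72934.
Then C/190 = e^0.72934 = 2.07371, giving C = 190 × 2.07371 = 394.00 ppm.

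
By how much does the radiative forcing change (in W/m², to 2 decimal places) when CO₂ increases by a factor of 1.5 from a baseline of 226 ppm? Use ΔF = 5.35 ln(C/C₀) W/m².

ΔF = 2.17 W/m²

ΔF = 5.35 × ln(1.5) = 5.35 × 0.40547 = 2.1693 W/m².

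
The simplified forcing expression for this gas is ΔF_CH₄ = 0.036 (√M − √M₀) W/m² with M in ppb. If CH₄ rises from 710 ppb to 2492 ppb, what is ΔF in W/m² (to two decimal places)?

ΔF = 0.84 W/m²

CH₄: 0.036 × (√2492 − √710) = 0.036 × (49.9199 − 26.6458) = 0.036 × 23.2741 = 0.8379 W/m².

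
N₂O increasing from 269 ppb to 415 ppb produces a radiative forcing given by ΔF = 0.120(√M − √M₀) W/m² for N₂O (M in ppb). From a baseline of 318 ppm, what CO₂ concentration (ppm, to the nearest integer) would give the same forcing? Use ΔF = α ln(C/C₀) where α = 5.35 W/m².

C ≈ 348 ppm

N₂O forcing: 0.120 × (√415 − √269) = 0.120 × (20.3715 − 16.4012) = 0.120 × 3.9703 = 0.47644 W/m².
Set 5.35 ln(C/318) = 0.47644: ln(C/318) = 0.47644/5.35 = 0.08905, so C = 318 × e^0.08905 = 318 × 1.09314 = 347.62 ppm.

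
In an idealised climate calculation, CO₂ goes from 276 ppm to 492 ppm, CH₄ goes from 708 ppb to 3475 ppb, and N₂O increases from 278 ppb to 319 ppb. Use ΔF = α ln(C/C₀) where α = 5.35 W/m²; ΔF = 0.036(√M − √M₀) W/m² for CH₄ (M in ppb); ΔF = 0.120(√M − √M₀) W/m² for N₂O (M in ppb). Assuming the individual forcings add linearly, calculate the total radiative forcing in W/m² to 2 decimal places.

CO₂: 5.35 × ln(492/276) = 5.35 × ln(1.78261) = 5.35 × 0.57808 = 3.0927 W/m².
CH₄: 0.036 × (√3475 − √708) = 0.036 × (58.9491 − 26.6083) = 0.036 × 32.3408 = 1.1643 W/m².
N₂O: 0.120 × (√319 − √278) = 0.120 × (17.8606 − 16.6733) = 0.120 × 1.1873 = 0.1425 W/m².
Total ΔF = 3.0927 + 1.1643 + 0.1425 = 4.3995 W/m².

ΔF = 4.40 W/m²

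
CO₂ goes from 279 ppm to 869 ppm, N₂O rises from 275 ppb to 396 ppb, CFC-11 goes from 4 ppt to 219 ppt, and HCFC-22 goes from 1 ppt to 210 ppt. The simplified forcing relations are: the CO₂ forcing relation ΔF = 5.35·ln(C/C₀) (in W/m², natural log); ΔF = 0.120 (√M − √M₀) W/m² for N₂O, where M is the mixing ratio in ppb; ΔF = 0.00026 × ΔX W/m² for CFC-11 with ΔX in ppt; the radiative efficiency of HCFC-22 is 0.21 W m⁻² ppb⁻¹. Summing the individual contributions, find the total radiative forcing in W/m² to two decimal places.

CO₂: 5.35 × ln(869/279) = 5.35 × ln(3.11470) = 5.35 × 1.13613 = 6.0783 W/m².
N₂O: 0.120 × (√396 − √275) = 0.120 × (19.8997 − 16.5831) = 0.120 × 3.3166 = 0.3980 W/m².
CFC-11: ΔF = 0.00026 × (219 − 4) = 0.00026 × 215 = 0.0559 W/m².
HCFC-22: Δ = 210 − 1 = 209 ppt = 0.209 ppb; ΔF = 0.21 × 0.209 = 0.0439 W/m².
Total ΔF = 6.0783 + 0.3980 + 0.0559 + 0.0439 = 6.5761 W/m².

ΔF = 6.58 W/m²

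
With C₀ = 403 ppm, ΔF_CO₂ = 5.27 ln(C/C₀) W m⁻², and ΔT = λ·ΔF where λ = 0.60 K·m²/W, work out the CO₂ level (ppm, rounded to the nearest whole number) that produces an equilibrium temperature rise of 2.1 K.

Required forcing: ΔF = ΔT/λ = 2.1/0.60 = 3.5000 W/m².
Then ln(C/403) = ΔF/5.27 = 3.5000/5.27 = 0.66414.
So C = 403 × e^0.66414 = 403 × 1.94282 = 782.96 ppm.

C ≈ 783 ppm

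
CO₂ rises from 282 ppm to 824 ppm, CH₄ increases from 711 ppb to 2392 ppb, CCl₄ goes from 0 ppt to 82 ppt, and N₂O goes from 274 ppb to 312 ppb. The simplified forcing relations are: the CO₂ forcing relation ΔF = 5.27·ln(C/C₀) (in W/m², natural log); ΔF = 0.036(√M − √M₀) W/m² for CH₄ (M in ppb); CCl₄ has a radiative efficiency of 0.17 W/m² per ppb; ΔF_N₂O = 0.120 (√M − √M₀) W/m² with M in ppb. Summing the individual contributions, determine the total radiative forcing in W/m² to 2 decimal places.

ΔF = 6.60 W/m²

CO₂: 5.27 × ln(824/282) = 5.27 × ln(2.92199) = 5.27 × 1.07226 = 5.6508 W/m².
CH₄: 0.036 × (√2392 − √711) = 0.036 × (48.9081 − 26.6646) = 0.036 × 22.2435 = 0.8008 W/m².
CCl₄: Δ = 82 − 0 = 82 ppt = 0.082 ppb; ΔF = 0.17 × 0.082 = 0.0139 W/m².
N₂O: 0.120 × (√312 − √274) = 0.120 × (17.6635 − 16.5529) = 0.120 × 1.1106 = 0.1333 W/m².
Total ΔF = 5.6508 + 0.8008 + 0.0139 + 0.1333 = 6.5988 W/m².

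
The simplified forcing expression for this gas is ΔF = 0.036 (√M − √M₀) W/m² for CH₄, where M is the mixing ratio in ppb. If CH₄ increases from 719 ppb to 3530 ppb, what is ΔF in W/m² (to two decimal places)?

ΔF = 1.17 W/m²

CH₄: 0.036 × (√3530 − √719) = 0.036 × (59.4138 − 26.8142) = 0.036 × 32.5996 = 1.1736 W/m².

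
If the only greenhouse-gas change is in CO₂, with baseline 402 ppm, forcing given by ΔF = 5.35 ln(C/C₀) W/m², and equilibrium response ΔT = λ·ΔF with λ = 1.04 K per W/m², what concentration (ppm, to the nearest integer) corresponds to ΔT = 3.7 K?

C ≈ 782 ppm

Required forcing: ΔF = ΔT/λ = 3.7/1.04 = 3.5577 W/m².
Then ln(C/402) = ΔF/5.35 = 3.5577/5.35 = 0.66499.
So C = 402 × e^0.66499 = 402 × 1.94447 = 781.68 ppm.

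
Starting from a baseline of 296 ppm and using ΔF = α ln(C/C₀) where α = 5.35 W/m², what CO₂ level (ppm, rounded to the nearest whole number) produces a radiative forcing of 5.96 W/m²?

C ≈ 902 ppm

Set 5.35 ln(C/296) = 5.96, so ln(C/296) = 5.96/5.35 = 1.11402.
Then C/296 = e^1.11402 = 3.04658, giving C = 296 × 3.04658 = 901.79 ppm.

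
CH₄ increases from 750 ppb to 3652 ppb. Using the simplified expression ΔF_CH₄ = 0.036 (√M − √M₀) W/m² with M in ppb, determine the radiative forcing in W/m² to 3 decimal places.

CH₄: 0.036 × (√3652 − √750) = 0.036 × (60.4318 − 27.3861) = 0.036 × 33.0457 = 1.1896 W/m².

ΔF = 1.190 W/m²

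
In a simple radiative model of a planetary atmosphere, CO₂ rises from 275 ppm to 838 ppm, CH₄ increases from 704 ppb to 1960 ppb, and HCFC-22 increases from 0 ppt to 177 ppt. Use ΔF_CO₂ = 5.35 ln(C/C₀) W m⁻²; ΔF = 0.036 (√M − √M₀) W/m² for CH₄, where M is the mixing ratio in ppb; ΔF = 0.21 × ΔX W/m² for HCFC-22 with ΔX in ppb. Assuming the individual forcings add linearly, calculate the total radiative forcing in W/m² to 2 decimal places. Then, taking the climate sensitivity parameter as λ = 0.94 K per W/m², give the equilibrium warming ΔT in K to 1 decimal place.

ΔF = 6.64 W/m²; ΔT = 6.2 K

CO₂: 5.35 × ln(838/275) = 5.35 × ln(3.04727) = 5.35 × 1.11425 = 5.9612 W/m².
CH₄: 0.036 × (√1960 − √704) = 0.036 × (44.2719 − 26.5330) = 0.036 × 17.7389 = 0.6386 W/m².
HCFC-22: Δ = 177 − 0 = 177 ppt = 0.177 ppb; ΔF = 0.21 × 0.177 = 0.0372 W/m².
Total ΔF = 5.9612 + 0.6386 + 0.0372 = 6.6370 W/m².
ΔT = λ ΔF = 0.94 × 6.64 = 6.2416 K.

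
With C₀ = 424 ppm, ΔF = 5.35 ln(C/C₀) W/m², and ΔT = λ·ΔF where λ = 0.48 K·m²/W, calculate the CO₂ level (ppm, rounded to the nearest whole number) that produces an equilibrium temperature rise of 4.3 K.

C ≈ 2262 ppm

Required forcing: ΔF = ΔT/λ = 4.3/0.48 = 8.9583 W/m².
Then ln(C/424) = ΔF/5.35 = 8.9583/5.35 = 1.67445.
So C = 424 × e^1.67445 = 424 × 5.33586 = 2262.40 ppm.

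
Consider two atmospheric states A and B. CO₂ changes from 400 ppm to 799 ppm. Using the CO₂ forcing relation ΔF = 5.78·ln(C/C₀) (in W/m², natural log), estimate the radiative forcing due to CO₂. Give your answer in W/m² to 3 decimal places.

CO₂: 5.78 × ln(799/400) = 5.78 × ln(1.99750) = 5.78 × 0.69190 = 3.9992 W/m².

ΔF = 3.999 W/m²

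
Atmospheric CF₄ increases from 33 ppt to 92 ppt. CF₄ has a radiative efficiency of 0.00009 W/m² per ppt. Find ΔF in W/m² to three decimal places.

ΔF = 0.005 W/m²

CF₄: ΔF = 0.00009 × (92 − 33) = 0.00009 × 59 = 0.0053 W/m².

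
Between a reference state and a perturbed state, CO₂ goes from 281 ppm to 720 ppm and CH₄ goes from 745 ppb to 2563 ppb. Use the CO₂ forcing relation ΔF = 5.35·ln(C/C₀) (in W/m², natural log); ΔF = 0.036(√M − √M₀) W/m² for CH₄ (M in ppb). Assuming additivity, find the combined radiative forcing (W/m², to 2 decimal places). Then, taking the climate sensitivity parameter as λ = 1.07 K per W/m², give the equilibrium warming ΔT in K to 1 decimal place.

CO₂: 5.35 × ln(720/281) = 5.35 × ln(2.56228) = 5.35 × 0.94090 = 5.0338 W/m².
CH₄: 0.036 × (√2563 − √745) = 0.036 × (50.6261 − 27.2947) = 0.036 × 23.3314 = 0.8399 W/m².
Total ΔF = 5.0338 + 0.8399 = 5.8737 W/m².
ΔT = λ ΔF = 1.07 × 5.87 = 6.2809 K.

ΔF = 5.87 W/m²; ΔT = 6.3 K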